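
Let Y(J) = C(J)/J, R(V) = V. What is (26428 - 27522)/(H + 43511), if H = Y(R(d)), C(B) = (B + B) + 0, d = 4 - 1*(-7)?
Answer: -1094/43513 ≈ -0.025142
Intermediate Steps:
d = 11 (d = 4 + 7 = 11)
C(B) = 2*B (C(B) = 2*B + 0 = 2*B)
Y(J) = 2 (Y(J) = (2*J)/J = 2)
H = 2
(26428 - 27522)/(H + 43511) = (26428 - 27522)/(2 + 43511) = -1094/43513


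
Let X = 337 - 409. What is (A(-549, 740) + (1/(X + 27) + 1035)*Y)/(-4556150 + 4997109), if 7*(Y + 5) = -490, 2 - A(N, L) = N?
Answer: -231217/1322877 ≈ -0.17478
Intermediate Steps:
A(N, L) = 2 - N
X = -72
Y = -75 (Y = -5 + (⅐)*(-490) = -5 - 70 = -75)
(A(-549, 740) + (1/(X + 27) + 1035)*Y)/(-4556150 + 4997109) = ((2 - 1*(-549)) + (1/(-72 + 27) + 1035)*(-75))/(-4556150 + 4997109) = ((2 + 549) + (1/(-45) + 1035)*(-75))/440959 = (551 + (-1/45 + 1035)*(-75))*(1/440959) = (551 + (46574/45)*(-75))*(1/440959) = (551 - 232870/3)*(1/440959) = -231217/3*1/440959 = -231217/1322877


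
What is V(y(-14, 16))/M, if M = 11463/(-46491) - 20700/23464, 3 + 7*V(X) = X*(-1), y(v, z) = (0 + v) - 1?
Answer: -155837832/102610961 ≈ -1.5187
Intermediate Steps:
y(v, z) = -1 + v (y(v, z) = v - 1 = -1 + v)
V(X) = -3/7 - X/7 (V(X) = -3/7 + (X*(-1))/7 = -3/7 + (-X)/7 = -3/7 - X/7)
M = -102610961/90905402 (M = 11463*(-1/46491) - 20700*1/23464 = -3821/15497 - 5175/5866 = -102610961/90905402 ≈ -1.1288)
V(y(-14, 16))/M = (-3/7 - (-1 - 14)/7)/(-102610961/90905402) = (-3/7 - ⅐*(-15))*(-90905402/102610961) = (-3/7 + 15/7)*(-90905402/102610961) = (12/7)*(-90905402/102610961) = -155837832/102610961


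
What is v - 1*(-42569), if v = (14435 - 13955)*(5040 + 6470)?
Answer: 5567369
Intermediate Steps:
v = 5524800 (v = 480*11510 = 5524800)
v - 1*(-42569) = 5524800 - 1*(-42569) = 5524800 + 42569 = 5567369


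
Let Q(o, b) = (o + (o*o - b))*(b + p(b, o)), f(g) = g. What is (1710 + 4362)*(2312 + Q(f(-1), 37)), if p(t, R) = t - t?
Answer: 5725896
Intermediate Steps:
p(t, R) = 0
Q(o, b) = b*(o + o**2 - b) (Q(o, b) = (o + (o*o - b))*(b + 0) = (o + (o**2 - b))*b = (o + o**2 - b)*b = b*(o + o**2 - b))
(1710 + 4362)*(2312 + Q(f(-1), 37)) = (1710 + 4362)*(2312 + 37*(-1 + (-1)**2 - 1*37)) = 6072*(2312 + 37*(-1 + 1 - 37)) = 6072*(2312 + 37*(-37)) = 6072*(2312 - 1369) = 6072*943 = 5725896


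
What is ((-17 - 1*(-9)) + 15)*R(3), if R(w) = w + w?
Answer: 42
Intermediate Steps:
R(w) = 2*w
((-17 - 1*(-9)) + 15)*R(3) = ((-17 - 1*(-9)) + 15)*(2*3) = ((-17 + 9) + 15)*6 = (-8 + 15)*6 = 7*6 = 42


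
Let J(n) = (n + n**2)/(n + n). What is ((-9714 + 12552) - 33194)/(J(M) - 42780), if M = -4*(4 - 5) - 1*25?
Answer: 15178/21395 ≈ 0.70942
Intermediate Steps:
M = -21 (M = -4*(-1) - 25 = 4 - 25 = -21)
J(n) = (n + n**2)/(2*n) (J(n) = (n + n**2)/((2*n)) = (n + n**2)*(1/(2*n)) = (n + n**2)/(2*n))
((-9714 + 12552) - 33194)/(J(M) - 42780) = ((-9714 + 12552) - 33194)/((1/2 + (1/2)*(-21)) - 42780) = (2838 - 33194)/((1/2 - 21/2) - 42780) = -30356/(-10 - 42780) = -30356/(-42790) = -30356*(-1/42790) = 15178/21395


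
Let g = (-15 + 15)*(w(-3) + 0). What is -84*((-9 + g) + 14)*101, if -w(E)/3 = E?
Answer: -42420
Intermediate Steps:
w(E) = -3*E
g = 0 (g = (-15 + 15)*(-3*(-3) + 0) = 0*(9 + 0) = 0*9 = 0)
-84*((-9 + g) + 14)*101 = -84*((-9 + 0) + 14)*101 = -84*(-9 + 14)*101 = -84*5*101 = -420*101 = -42420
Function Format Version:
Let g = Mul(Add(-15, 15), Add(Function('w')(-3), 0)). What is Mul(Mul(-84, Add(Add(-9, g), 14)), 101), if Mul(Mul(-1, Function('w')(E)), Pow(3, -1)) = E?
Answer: -42420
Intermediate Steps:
Function('w')(E) = Mul(-3, E)
g = 0 (g = Mul(Add(-15, 15), Add(Mul(-3, -3), 0)) = Mul(0, Add(9, 0)) = Mul(0, 9) = 0)
Mul(Mul(-84, Add(Add(-9, g), 14)), 101) = Mul(Mul(-84, Add(Add(-9, 0), 14)), 101) = Mul(Mul(-84, Add(-9, 14)), 101) = Mul(Mul(-84, 5), 101) = Mul(-420, 101) = -42420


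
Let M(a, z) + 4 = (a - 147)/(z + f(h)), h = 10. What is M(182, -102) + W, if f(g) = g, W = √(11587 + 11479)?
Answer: -403/92 + √23066 ≈ 147.49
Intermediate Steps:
W = √23066 ≈ 151.88
M(a, z) = -4 + (-147 + a)/(10 + z) (M(a, z) = -4 + (a - 147)/(z + 10) = -4 + (-147 + a)/(10 + z))
M(182, -102) + W = (-187 + 182 - 4*(-102))/(10 - 102) + √23066 = (-187 + 182 + 408)/(-92) + √23066 = -1/92*403 + √23066 = -403/92 + √23066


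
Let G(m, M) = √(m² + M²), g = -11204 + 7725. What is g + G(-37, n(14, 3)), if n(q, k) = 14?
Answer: -3479 + √1565 ≈ -3439.4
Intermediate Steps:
g = -3479
G(m, M) = √(M² + m²)
g + G(-37, n(14, 3)) = -3479 + √(14² + (-37)²) = -3479 + √(196 + 1369) = -3479 + √1565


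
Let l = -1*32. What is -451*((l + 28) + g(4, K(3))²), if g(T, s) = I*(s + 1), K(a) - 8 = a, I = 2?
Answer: -257972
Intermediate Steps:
K(a) = 8 + a
g(T, s) = 2 + 2*s (g(T, s) = 2*(s + 1) = 2*(1 + s) = 2 + 2*s)
l = -32
-451*((l + 28) + g(4, K(3))²) = -451*((-32 + 28) + (2 + 2*(8 + 3))²) = -451*(-4 + (2 + 2*11)²) = -451*(-4 + (2 + 22)²) = -451*(-4 + 24²) = -451*(-4 + 576) = -451*572 = -257972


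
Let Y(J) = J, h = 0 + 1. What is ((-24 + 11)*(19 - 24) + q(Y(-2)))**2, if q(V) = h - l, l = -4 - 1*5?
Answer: 5625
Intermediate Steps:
h = 1
l = -9 (l = -4 - 5 = -9)
q(V) = 10 (q(V) = 1 - 1*(-9) = 1 + 9 = 10)
((-24 + 11)*(19 - 24) + q(Y(-2)))**2 = ((-24 + 11)*(19 - 24) + 10)**2 = (-13*(-5) + 10)**2 = (65 + 10)**2 = 75**2 = 5625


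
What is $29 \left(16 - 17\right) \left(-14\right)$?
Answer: $406$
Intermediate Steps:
$29 \left(16 - 17\right) \left(-14\right) = 29 \left(\left(-1\right) \left(-14\right)\right) = 29 \cdot 14 = 406$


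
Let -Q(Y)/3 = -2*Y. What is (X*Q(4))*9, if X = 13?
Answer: 2808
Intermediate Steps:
Q(Y) = 6*Y (Q(Y) = -(-6)*Y = 6*Y)
(X*Q(4))*9 = (13*(6*4))*9 = (13*24)*9 = 312*9 = 2808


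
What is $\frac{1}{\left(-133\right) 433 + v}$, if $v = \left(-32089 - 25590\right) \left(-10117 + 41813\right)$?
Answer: $- \frac{1}{1828251173} \approx -5.4697 \cdot 10^{-10}$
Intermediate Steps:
$v = -1828193584$ ($v = \left(-57679\right) 31696 = -1828193584$)
$\frac{1}{\left(-133\right) 433 + v} = \frac{1}{\left(-133\right) 433 - 1828193584} = \frac{1}{-57589 - 1828193584} = \frac{1}{-1828251173} = - \frac{1}{1828251173}$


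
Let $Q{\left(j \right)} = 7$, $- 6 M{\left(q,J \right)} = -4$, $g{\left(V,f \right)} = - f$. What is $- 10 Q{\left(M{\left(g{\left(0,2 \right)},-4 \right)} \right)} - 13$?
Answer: $-83$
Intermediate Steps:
$M{\left(q,J \right)} = \frac{2}{3}$ ($M{\left(q,J \right)} = \left(- \frac{1}{6}\right) \left(-4\right) = \frac{2}{3}$)
$- 10 Q{\left(M{\left(g{\left(0,2 \right)},-4 \right)} \right)} - 13 = \left(-10\right) 7 - 13 = -70 - 13 = -83$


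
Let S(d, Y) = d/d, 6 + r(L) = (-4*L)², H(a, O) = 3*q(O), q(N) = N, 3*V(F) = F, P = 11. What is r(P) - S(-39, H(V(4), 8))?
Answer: 1929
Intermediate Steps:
V(F) = F/3
H(a, O) = 3*O
r(L) = -6 + 16*L² (r(L) = -6 + (-4*L)² = -6 + 16*L²)
S(d, Y) = 1
r(P) - S(-39, H(V(4), 8)) = (-6 + 16*11²) - 1*1 = (-6 + 16*121) - 1 = (-6 + 1936) - 1 = 1930 - 1 = 1929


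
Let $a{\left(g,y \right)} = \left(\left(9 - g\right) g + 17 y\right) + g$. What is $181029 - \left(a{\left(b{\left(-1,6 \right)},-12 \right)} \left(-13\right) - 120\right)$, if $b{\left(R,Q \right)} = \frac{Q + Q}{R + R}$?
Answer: $177249$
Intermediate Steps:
$b{\left(R,Q \right)} = \frac{Q}{R}$ ($b{\left(R,Q \right)} = \frac{2 Q}{2 R} = 2 Q \frac{1}{2 R} = \frac{Q}{R}$)
$a{\left(g,y \right)} = g + 17 y + g \left(9 - g\right)$ ($a{\left(g,y \right)} = \left(g \left(9 - g\right) + 17 y\right) + g = \left(17 y + g \left(9 - g\right)\right) + g = g + 17 y + g \left(9 - g\right)$)
$181029 - \left(a{\left(b{\left(-1,6 \right)},-12 \right)} \left(-13\right) - 120\right) = 181029 - \left(\left(- \left(\frac{6}{-1}\right)^{2} + 10 \frac{6}{-1} + 17 \left(-12\right)\right) \left(-13\right) - 120\right) = 181029 - \left(\left(- \left(6 \left(-1\right)\right)^{2} + 10 \cdot 6 \left(-1\right) - 204\right) \left(-13\right) - 120\right) = 181029 - \left(\left(- \left(-6\right)^{2} + 10 \left(-6\right) - 204\right) \left(-13\right) - 120\right) = 181029 - \left(\left(\left(-1\right) 36 - 60 - 204\right) \left(-13\right) - 120\right) = 181029 - \left(\left(-36 - 60 - 204\right) \left(-13\right) - 120\right) = 181029 - \left(\left(-300\right) \left(-13\right) - 120\right) = 181029 - \left(3900 - 120\right) = 181029 - 3780 = 177249$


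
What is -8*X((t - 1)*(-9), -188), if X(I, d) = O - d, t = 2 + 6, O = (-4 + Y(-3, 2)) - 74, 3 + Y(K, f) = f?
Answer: -872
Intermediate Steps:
Y(K, f) = -3 + f
O = -79 (O = (-4 + (-3 + 2)) - 74 = (-4 - 1) - 74 = -5 - 74 = -79)
t = 8
X(I, d) = -79 - d
-8*X((t - 1)*(-9), -188) = -8*(-79 - 1*(-188)) = -8*(-79 + 188) = -8*109 = -872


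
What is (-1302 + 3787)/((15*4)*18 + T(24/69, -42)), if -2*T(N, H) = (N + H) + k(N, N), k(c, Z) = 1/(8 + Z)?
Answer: 21947520/9721967 ≈ 2.2575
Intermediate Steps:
T(N, H) = -H/2 - N/2 - 1/(2*(8 + N)) (T(N, H) = -((N + H) + 1/(8 + N))/2 = -((H + N) + 1/(8 + N))/2 = -(H + N + 1/(8 + N))/2 = -H/2 - N/2 - 1/(2*(8 + N)))
(-1302 + 3787)/((15*4)*18 + T(24/69, -42)) = (-1302 + 3787)/((15*4)*18 + (-1 + (8 + 24/69)*(-1*(-42) - 24/69))/(2*(8 + 24/69))) = 2485/(60*18 + (-1 + (8 + 24*(1/69))*(42 - 24/69))/(2*(8 + 24*(1/69)))) = 2485/(1080 + (-1 + (8 + 8/23)*(42 - 1*8/23))/(2*(8 + 8/23))) = 2485/(1080 + (-1 + 192*(42 - 8/23)/23)/(2*(192/23))) = 2485/(1080 + (½)*(23/192)*(-1 + (192/23)*(958/23))) = 2485/(1080 + (½)*(23/192)*(-1 + 183936/529)) = 2485/(1080 + (½)*(23/192)*(183407/529)) = 2485/(1080 + 183407/8832) = 2485/(9721967/8832) = 2485*(8832/9721967) = 21947520/9721967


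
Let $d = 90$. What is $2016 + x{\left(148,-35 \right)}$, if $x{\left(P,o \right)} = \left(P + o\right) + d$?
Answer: $2219$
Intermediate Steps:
$x{\left(P,o \right)} = 90 + P + o$ ($x{\left(P,o \right)} = \left(P + o\right) + 90 = 90 + P + o$)
$2016 + x{\left(148,-35 \right)} = 2016 + \left(90 + 148 - 35\right) = 2016 + 203 = 2219$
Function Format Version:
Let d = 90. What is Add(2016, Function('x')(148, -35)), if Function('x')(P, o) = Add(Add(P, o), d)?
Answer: 2219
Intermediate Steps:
Function('x')(P, o) = Add(90, P, o) (Function('x')(P, o) = Add(Add(P, o), 90) = Add(90, P, o))
Add(2016, Function('x')(148, -35)) = Add(2016, Add(90, 148, -35)) = Add(2016, 203) = 2219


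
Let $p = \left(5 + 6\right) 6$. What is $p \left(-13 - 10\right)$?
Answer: $-1518$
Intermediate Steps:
$p = 66$ ($p = 11 \cdot 6 = 66$)
$p \left(-13 - 10\right) = 66 \left(-13 - 10\right) = 66 \left(-23\right) = -1518$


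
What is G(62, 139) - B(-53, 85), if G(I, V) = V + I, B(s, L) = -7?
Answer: 208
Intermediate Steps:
G(I, V) = I + V
G(62, 139) - B(-53, 85) = (62 + 139) - 1*(-7) = 201 + 7 = 208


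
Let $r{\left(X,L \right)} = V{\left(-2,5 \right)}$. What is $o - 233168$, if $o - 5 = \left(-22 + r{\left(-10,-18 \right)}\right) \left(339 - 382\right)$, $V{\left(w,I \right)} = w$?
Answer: $-232131$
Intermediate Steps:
$r{\left(X,L \right)} = -2$
$o = 1037$ ($o = 5 + \left(-22 - 2\right) \left(339 - 382\right) = 5 - -1032 = 5 + 1032 = 1037$)
$o - 233168 = 1037 - 233168 = -232131$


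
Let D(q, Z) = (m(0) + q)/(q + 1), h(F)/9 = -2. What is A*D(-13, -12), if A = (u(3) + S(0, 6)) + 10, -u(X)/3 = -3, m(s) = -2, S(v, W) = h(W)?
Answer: 5/4 ≈ 1.2500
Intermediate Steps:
h(F) = -18 (h(F) = 9*(-2) = -18)
S(v, W) = -18
u(X) = 9 (u(X) = -3*(-3) = 9)
A = 1 (A = (9 - 18) + 10 = -9 + 10 = 1)
D(q, Z) = (-2 + q)/(1 + q) (D(q, Z) = (-2 + q)/(q + 1) = (-2 + q)/(1 + q))
A*D(-13, -12) = 1*((-2 - 13)/(1 - 13)) = 1*(-15/(-12)) = 1*(-1/12*(-15)) = 1*(5/4) = 5/4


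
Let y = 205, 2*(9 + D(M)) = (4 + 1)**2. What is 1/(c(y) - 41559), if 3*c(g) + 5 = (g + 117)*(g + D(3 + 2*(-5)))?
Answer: -3/57545 ≈ -5.2133e-5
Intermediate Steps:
D(M) = 7/2 (D(M) = -9 + (4 + 1)**2/2 = -9 + (1/2)*5**2 = -9 + (1/2)*25 = -9 + 25/2 = 7/2)
c(g) = -5/3 + (117 + g)*(7/2 + g)/3 (c(g) = -5/3 + ((g + 117)*(g + 7/2))/3 = -5/3 + ((117 + g)*(7/2 + g))/3 = -5/3 + (117 + g)*(7/2 + g)/3)
1/(c(y) - 41559) = 1/((809/6 + (1/3)*205**2 + (241/6)*205) - 41559) = 1/((809/6 + (1/3)*42025 + 49405/6) - 41559) = 1/((809/6 + 42025/3 + 49405/6) - 41559) = 1/(67132/3 - 41559) = 1/(-57545/3) = -3/57545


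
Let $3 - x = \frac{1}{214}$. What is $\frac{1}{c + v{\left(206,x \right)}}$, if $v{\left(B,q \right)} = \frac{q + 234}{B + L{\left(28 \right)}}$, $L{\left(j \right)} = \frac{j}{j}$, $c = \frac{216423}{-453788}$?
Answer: $\frac{10050950412}{6713829971} \approx 1.4971$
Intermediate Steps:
$c = - \frac{216423}{453788}$ ($c = 216423 \left(- \frac{1}{453788}\right) = - \frac{216423}{453788} \approx -0.47693$)
$L{\left(j \right)} = 1$
$x = \frac{641}{214}$ ($x = 3 - \frac{1}{214} = \frac{641}{214} \approx 2.9953$)
$v{\left(B,q \right)} = \frac{234 + q}{1 + B}$ ($v{\left(B,q \right)} = \frac{q + 234}{B + 1} = \frac{234 + q}{1 + B}$)
$\frac{1}{c + v{\left(206,x \right)}} = \frac{1}{- \frac{216423}{453788} + \frac{234 + \frac{641}{214}}{1 + 206}} = \frac{1}{- \frac{216423}{453788} + \frac{1}{207} \cdot \frac{50717}{214}} = \frac{1}{- \frac{216423}{453788} + \frac{50717}{44298}} = \frac{1}{\frac{6713829971}{10050950412}} = \frac{10050950412}{6713829971}$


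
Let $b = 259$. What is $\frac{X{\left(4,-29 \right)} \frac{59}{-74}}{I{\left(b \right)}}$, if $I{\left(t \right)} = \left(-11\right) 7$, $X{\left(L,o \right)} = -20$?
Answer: $- \frac{590}{2849} \approx -0.20709$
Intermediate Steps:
$I{\left(t \right)} = -77$
$\frac{X{\left(4,-29 \right)} \frac{59}{-74}}{I{\left(b \right)}} = \frac{\left(-20\right) \frac{59}{-74}}{-77} = - 20 \cdot 59 \left(- \frac{1}{74}\right) \left(- \frac{1}{77}\right) = \left(-20\right) \left(- \frac{59}{74}\right) \left(- \frac{1}{77}\right) = \frac{590}{37} \left(- \frac{1}{77}\right) = - \frac{590}{2849}$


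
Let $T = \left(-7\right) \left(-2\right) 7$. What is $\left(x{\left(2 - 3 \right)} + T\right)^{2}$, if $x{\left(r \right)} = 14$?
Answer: $12544$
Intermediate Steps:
$T = 98$ ($T = 14 \cdot 7 = 98$)
$\left(x{\left(2 - 3 \right)} + T\right)^{2} = \left(14 + 98\right)^{2} = 112^{2} = 12544$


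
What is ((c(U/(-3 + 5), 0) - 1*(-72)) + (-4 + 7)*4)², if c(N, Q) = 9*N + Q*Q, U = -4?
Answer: 4356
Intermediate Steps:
c(N, Q) = Q² + 9*N (c(N, Q) = 9*N + Q² = Q² + 9*N)
((c(U/(-3 + 5), 0) - 1*(-72)) + (-4 + 7)*4)² = (((0² + 9*(-4/(-3 + 5))) - 1*(-72)) + (-4 + 7)*4)² = (((0 + 9*(-4/2)) + 72) + 3*4)² = (((0 + 9*((½)*(-4))) + 72) + 12)² = (((0 + 9*(-2)) + 72) + 12)² = (((0 - 18) + 72) + 12)² = ((-18 + 72) + 12)² = (54 + 12)² = 66² = 4356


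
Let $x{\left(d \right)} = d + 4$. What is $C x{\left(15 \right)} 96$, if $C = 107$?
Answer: $195168$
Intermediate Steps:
$x{\left(d \right)} = 4 + d$
$C x{\left(15 \right)} 96 = 107 \left(4 + 15\right) 96 = 107 \cdot 19 \cdot 96 = 2033 \cdot 96 = 195168$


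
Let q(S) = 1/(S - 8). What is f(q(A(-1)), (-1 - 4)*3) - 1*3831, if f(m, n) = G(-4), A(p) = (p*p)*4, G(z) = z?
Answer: -3835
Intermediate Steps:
A(p) = 4*p**2 (A(p) = p**2*4 = 4*p**2)
q(S) = 1/(-8 + S)
f(m, n) = -4
f(q(A(-1)), (-1 - 4)*3) - 1*3831 = -4 - 1*3831 = -4 - 3831 = -3835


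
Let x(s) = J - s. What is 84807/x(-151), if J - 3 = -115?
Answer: 28269/13 ≈ 2174.5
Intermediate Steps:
J = -112 (J = 3 - 115 = -112)
x(s) = -112 - s
84807/x(-151) = 84807/(-112 - 1*(-151)) = 84807/(-112 + 151) = 84807/39 = 84807*(1/39) = 28269/13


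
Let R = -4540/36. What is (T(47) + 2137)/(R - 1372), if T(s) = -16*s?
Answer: -12465/13483 ≈ -0.92450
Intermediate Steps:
R = -1135/9 (R = -4540*1/36 = -1135/9 ≈ -126.11)
(T(47) + 2137)/(R - 1372) = (-16*47 + 2137)/(-1135/9 - 1372) = (-752 + 2137)/(-13483/9) = 1385*(-9/13483) = -12465/13483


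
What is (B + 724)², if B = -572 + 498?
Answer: 422500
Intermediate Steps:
B = -74
(B + 724)² = (-74 + 724)² = 650² = 422500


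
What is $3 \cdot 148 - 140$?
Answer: $304$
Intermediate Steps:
$3 \cdot 148 - 140 = 444 - 140 = 304$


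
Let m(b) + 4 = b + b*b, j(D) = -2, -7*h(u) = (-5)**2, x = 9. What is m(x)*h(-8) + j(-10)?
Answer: -2164/7 ≈ -309.14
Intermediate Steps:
h(u) = -25/7 (h(u) = -1/7*(-5)**2 = -1/7*25 = -25/7)
m(b) = -4 + b + b**2 (m(b) = -4 + (b + b*b) = -4 + (b + b**2) = -4 + b + b**2)
m(x)*h(-8) + j(-10) = (-4 + 9 + 9**2)*(-25/7) - 2 = (-4 + 9 + 81)*(-25/7) - 2 = 86*(-25/7) - 2 = -2150/7 - 2 = -2164/7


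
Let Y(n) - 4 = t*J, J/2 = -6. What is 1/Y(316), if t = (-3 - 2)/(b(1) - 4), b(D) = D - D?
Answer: -1/11 ≈ -0.090909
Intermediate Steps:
J = -12 (J = 2*(-6) = -12)
b(D) = 0
t = 5/4 (t = (-3 - 2)/(0 - 4) = -5/(-4) = -5*(-¼) = 5/4 ≈ 1.2500)
Y(n) = -11 (Y(n) = 4 + (5/4)*(-12) = 4 - 15 = -11)
1/Y(316) = 1/(-11) = -1/11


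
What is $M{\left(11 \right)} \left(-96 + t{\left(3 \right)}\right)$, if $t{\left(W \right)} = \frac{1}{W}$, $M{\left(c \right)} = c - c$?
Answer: $0$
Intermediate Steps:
$M{\left(c \right)} = 0$
$M{\left(11 \right)} \left(-96 + t{\left(3 \right)}\right) = 0 \left(-96 + \frac{1}{3}\right) = 0 \left(- \frac{287}{3}\right) = 0$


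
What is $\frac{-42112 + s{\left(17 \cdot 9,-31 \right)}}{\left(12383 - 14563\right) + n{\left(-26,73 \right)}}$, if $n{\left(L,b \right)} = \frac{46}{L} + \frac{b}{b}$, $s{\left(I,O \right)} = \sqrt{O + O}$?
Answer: $\frac{39104}{2025} - \frac{13 i \sqrt{62}}{28350} \approx 19.311 - 0.0036107 i$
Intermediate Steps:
$s{\left(I,O \right)} = \sqrt{2} \sqrt{O}$ ($s{\left(I,O \right)} = \sqrt{2 O} = \sqrt{2} \sqrt{O}$)
$n{\left(L,b \right)} = 1 + \frac{46}{L}$ ($n{\left(L,b \right)} = \frac{46}{L} + 1 = 1 + \frac{46}{L}$)
$\frac{-42112 + s{\left(17 \cdot 9,-31 \right)}}{\left(12383 - 14563\right) + n{\left(-26,73 \right)}} = \frac{-42112 + \sqrt{2} \sqrt{-31}}{\left(12383 - 14563\right) + \frac{46 - 26}{-26}} = \frac{-42112 + \sqrt{2} i \sqrt{31}}{\left(12383 - 14563\right) - \frac{10}{13}} = \frac{-42112 + i \sqrt{62}}{-2180 - \frac{10}{13}} = \frac{-42112 + i \sqrt{62}}{- \frac{28350}{13}} = \left(-42112 + i \sqrt{62}\right) \left(- \frac{13}{28350}\right) = \frac{39104}{2025} - \frac{13 i \sqrt{62}}{28350}$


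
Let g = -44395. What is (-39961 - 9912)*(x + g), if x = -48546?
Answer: 4635246493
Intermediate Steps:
(-39961 - 9912)*(x + g) = (-39961 - 9912)*(-48546 - 44395) = -49873*(-92941) = 4635246493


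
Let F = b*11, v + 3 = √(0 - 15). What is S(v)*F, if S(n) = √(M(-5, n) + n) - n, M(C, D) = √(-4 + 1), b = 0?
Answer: 0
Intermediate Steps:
M(C, D) = I*√3 (M(C, D) = √(-3) = I*√3)
v = -3 + I*√15 (v = -3 + √(0 - 15) = -3 + √(-15) = -3 + I*√15 ≈ -3.0 + 3.873*I)
S(n) = √(n + I*√3) - n (S(n) = √(I*√3 + n) - n = √(n + I*√3) - n)
F = 0 (F = 0*11 = 0)
S(v)*F = (√((-3 + I*√15) + I*√3) - (-3 + I*√15))*0 = (√(-3 + I*√3 + I*√15) + (3 - I*√15))*0 = (3 + √(-3 + I*√3 + I*√15) - I*√15)*0 = 0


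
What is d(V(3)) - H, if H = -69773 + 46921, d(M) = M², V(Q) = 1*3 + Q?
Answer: 22888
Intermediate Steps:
V(Q) = 3 + Q
H = -22852
d(V(3)) - H = (3 + 3)² - 1*(-22852) = 6² + 22852 = 36 + 22852 = 22888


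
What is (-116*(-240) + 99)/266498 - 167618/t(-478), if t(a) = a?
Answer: 22341608303/63693022 ≈ 350.77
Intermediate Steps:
(-116*(-240) + 99)/266498 - 167618/t(-478) = (-116*(-240) + 99)/266498 - 167618/(-478) = (27840 + 99)*(1/266498) - 167618*(-1/478) = 27939*(1/266498) + 83809/239 = 27939/266498 + 83809/239 = 22341608303/63693022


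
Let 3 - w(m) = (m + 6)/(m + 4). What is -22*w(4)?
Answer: -77/2 ≈ -38.500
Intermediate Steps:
w(m) = 3 - (6 + m)/(4 + m) (w(m) = 3 - (m + 6)/(m + 4) = 3 - (6 + m)/(4 + m))
-22*w(4) = -44*(3 + 4)/(4 + 4) = -44*7/8 = -22*7/4 = -77/2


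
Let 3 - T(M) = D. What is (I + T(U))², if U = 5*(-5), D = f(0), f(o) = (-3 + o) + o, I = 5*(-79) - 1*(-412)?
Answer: 529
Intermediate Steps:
I = 17 (I = -395 + 412 = 17)
f(o) = -3 + 2*o
D = -3 (D = -3 + 2*0 = -3 + 0 = -3)
U = -25
T(M) = 6 (T(M) = 3 - 1*(-3) = 3 + 3 = 6)
(I + T(U))² = (17 + 6)² = 23² = 529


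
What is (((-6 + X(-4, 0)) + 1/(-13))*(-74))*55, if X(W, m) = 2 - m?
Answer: 215710/13 ≈ 16593.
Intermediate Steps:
(((-6 + X(-4, 0)) + 1/(-13))*(-74))*55 = (((-6 + (2 - 1*0)) + 1/(-13))*(-74))*55 = (((-6 + (2 + 0)) - 1/13)*(-74))*55 = (((-6 + 2) - 1/13)*(-74))*55 = ((-4 - 1/13)*(-74))*55 = -53/13*(-74)*55 = (3922/13)*55 = 215710/13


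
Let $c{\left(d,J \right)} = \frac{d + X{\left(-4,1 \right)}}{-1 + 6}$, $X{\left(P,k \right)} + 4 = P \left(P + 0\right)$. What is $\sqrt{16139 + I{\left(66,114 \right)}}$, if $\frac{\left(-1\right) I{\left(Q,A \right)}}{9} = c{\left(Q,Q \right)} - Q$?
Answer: $\frac{\sqrt{414815}}{5} \approx 128.81$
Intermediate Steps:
$X{\left(P,k \right)} = -4 + P^{2}$ ($X{\left(P,k \right)} = -4 + P \left(P + 0\right) = -4 + P P = -4 + P^{2}$)
$c{\left(d,J \right)} = \frac{12}{5} + \frac{d}{5}$ ($c{\left(d,J \right)} = \frac{d - \left(4 - \left(-4\right)^{2}\right)}{-1 + 6} = \frac{d + \left(-4 + 16\right)}{5} = \left(d + 12\right) \frac{1}{5} = \left(12 + d\right) \frac{1}{5} = \frac{12}{5} + \frac{d}{5}$)
$I{\left(Q,A \right)} = - \frac{108}{5} + \frac{36 Q}{5}$ ($I{\left(Q,A \right)} = - 9 \left(\left(\frac{12}{5} + \frac{Q}{5}\right) - Q\right) = - 9 \left(\frac{12}{5} - \frac{4 Q}{5}\right) = - \frac{108}{5} + \frac{36 Q}{5}$)
$\sqrt{16139 + I{\left(66,114 \right)}} = \sqrt{16139 + \left(- \frac{108}{5} + \frac{36}{5} \cdot 66\right)} = \sqrt{16139 + \left(- \frac{108}{5} + \frac{2376}{5}\right)} = \sqrt{16139 + \frac{2268}{5}} = \sqrt{\frac{82963}{5}} = \frac{\sqrt{414815}}{5}$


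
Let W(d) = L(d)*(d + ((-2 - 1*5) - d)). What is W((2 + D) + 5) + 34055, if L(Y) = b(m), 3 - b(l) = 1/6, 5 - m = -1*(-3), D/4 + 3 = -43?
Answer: 204211/6 ≈ 34035.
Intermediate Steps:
D = -184 (D = -12 + 4*(-43) = -12 - 172 = -184)
m = 2 (m = 5 - (-1)*(-3) = 5 - 1*3 = 5 - 3 = 2)
b(l) = 17/6 (b(l) = 3 - 1/6 = 17/6)
L(Y) = 17/6
W(d) = -119/6 (W(d) = 17*(d + ((-2 - 1*5) - d))/6 = 17*(d + ((-2 - 5) - d))/6 = 17*(d + (-7 - d))/6 = (17/6)*(-7) = -119/6)
W((2 + D) + 5) + 34055 = -119/6 + 34055 = 204211/6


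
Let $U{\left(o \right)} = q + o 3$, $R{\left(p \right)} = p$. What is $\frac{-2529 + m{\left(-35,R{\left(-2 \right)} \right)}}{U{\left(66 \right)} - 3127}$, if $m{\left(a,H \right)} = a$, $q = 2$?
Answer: $\frac{2564}{2927} \approx 0.87598$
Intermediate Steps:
$U{\left(o \right)} = 2 + 3 o$ ($U{\left(o \right)} = 2 + o 3 = 2 + 3 o$)
$\frac{-2529 + m{\left(-35,R{\left(-2 \right)} \right)}}{U{\left(66 \right)} - 3127} = \frac{-2529 - 35}{\left(2 + 3 \cdot 66\right) - 3127} = - \frac{2564}{\left(2 + 198\right) - 3127} = - \frac{2564}{200 - 3127} = - \frac{2564}{-2927} = \left(-2564\right) \left(- \frac{1}{2927}\right) = \frac{2564}{2927}$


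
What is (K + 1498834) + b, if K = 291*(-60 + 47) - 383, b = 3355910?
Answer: 4850578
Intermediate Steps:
K = -4166 (K = 291*(-13) - 383 = -3783 - 383 = -4166)
(K + 1498834) + b = (-4166 + 1498834) + 3355910 = 1494668 + 3355910 = 4850578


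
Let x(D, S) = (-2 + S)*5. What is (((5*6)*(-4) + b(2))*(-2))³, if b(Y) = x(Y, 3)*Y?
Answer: 10648000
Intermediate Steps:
x(D, S) = -10 + 5*S
b(Y) = 5*Y (b(Y) = (-10 + 5*3)*Y = (-10 + 15)*Y = 5*Y)
(((5*6)*(-4) + b(2))*(-2))³ = (((5*6)*(-4) + 5*2)*(-2))³ = ((30*(-4) + 10)*(-2))³ = ((-120 + 10)*(-2))³ = (-110*(-2))³ = 220³ = 10648000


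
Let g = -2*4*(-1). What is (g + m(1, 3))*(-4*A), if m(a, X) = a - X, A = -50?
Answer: 1200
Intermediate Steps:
g = 8 (g = -8*(-1) = 8)
(g + m(1, 3))*(-4*A) = (8 + (1 - 1*3))*(-4*(-50)) = (8 + (1 - 3))*200 = (8 - 2)*200 = 6*200 = 1200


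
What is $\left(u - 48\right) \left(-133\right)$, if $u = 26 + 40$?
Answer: $-2394$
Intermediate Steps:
$u = 66$
$\left(u - 48\right) \left(-133\right) = \left(66 - 48\right) \left(-133\right) = 18 \left(-133\right) = -2394$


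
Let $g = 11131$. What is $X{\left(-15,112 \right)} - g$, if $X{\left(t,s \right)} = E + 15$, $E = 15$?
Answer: $-11101$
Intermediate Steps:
$X{\left(t,s \right)} = 30$ ($X{\left(t,s \right)} = 15 + 15 = 30$)
$X{\left(-15,112 \right)} - g = 30 - 11131 = -11101$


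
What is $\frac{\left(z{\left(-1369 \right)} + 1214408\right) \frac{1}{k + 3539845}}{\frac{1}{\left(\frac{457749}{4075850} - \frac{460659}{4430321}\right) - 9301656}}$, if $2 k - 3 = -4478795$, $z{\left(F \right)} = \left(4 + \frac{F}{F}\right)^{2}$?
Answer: $- \frac{67993275888221714100731331}{7827542913537561550} \approx -8.6864 \cdot 10^{6}$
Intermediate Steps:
$z{\left(F \right)} = 25$ ($z{\left(F \right)} = \left(4 + 1\right)^{2} = 5^{2} = 25$)
$k = -2239396$ ($k = \frac{3}{2} + \frac{1}{2} \left(-4478795\right) = \frac{3}{2} - \frac{4478795}{2} = -2239396$)
$\frac{\left(z{\left(-1369 \right)} + 1214408\right) \frac{1}{k + 3539845}}{\frac{1}{\left(\frac{457749}{4075850} - \frac{460659}{4430321}\right) - 9301656}} = \frac{\left(25 + 1214408\right) \frac{1}{-2239396 + 3539845}}{\frac{1}{\left(\frac{457749}{4075850} - \frac{460659}{4430321}\right) - 9301656}} = \frac{1214433 \cdot \frac{1}{1300449}}{\frac{1}{\left(457749 \cdot \frac{1}{4075850} - \frac{460659}{4430321}\right) - 9301656}} = \frac{1214433 \cdot \frac{1}{1300449}}{\frac{1}{\left(\frac{457749}{4075850} - \frac{460659}{4430321}\right) - 9301656}} = \frac{404811}{433483 \frac{1}{\frac{150398022279}{18057323847850} - 9301656}} = \frac{404811}{433483 \frac{1}{- \frac{167963014562899017321}{18057323847850}}} = \frac{404811}{433483 \left(- \frac{18057323847850}{167963014562899017321}\right)} = \frac{404811}{433483} \left(- \frac{167963014562899017321}{18057323847850}\right) = - \frac{67993275888221714100731331}{7827542913537561550}$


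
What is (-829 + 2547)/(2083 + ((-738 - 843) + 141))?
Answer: 1718/643 ≈ 2.6719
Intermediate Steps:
(-829 + 2547)/(2083 + ((-738 - 843) + 141)) = 1718/(2083 + (-1581 + 141)) = 1718/(2083 - 1440) = 1718/643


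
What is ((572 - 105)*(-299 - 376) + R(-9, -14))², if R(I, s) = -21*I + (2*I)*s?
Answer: 99088966656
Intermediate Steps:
R(I, s) = -21*I + 2*I*s
((572 - 105)*(-299 - 376) + R(-9, -14))² = ((572 - 105)*(-299 - 376) - 9*(-21 + 2*(-14)))² = (467*(-675) - 9*(-21 - 28))² = (-315225 - 9*(-49))² = (-315225 + 441)² = (-314784)² = 99088966656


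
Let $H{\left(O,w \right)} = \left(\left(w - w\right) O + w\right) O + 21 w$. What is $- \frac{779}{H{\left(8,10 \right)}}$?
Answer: $- \frac{779}{290} \approx -2.6862$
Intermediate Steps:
$H{\left(O,w \right)} = 21 w + O w$ ($H{\left(O,w \right)} = \left(0 O + w\right) O + 21 w = \left(0 + w\right) O + 21 w = w O + 21 w = O w + 21 w = 21 w + O w$)
$- \frac{779}{H{\left(8,10 \right)}} = - \frac{779}{10 \left(21 + 8\right)} = - \frac{779}{10 \cdot 29} = - \frac{779}{290}$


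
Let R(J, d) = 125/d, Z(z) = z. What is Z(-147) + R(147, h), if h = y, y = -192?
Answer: -28349/192 ≈ -147.65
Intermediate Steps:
h = -192
Z(-147) + R(147, h) = -147 + 125/(-192) = -147 + 125*(-1/192) = -147 - 125/192 = -28349/192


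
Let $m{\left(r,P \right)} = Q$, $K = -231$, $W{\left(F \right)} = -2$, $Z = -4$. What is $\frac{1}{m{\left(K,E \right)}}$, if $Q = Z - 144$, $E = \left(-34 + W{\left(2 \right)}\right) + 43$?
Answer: $- \frac{1}{148} \approx -0.0067568$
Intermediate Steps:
$E = 7$ ($E = \left(-34 - 2\right) + 43 = -36 + 43 = 7$)
$Q = -148$ ($Q = -4 - 144 = -148$)
$m{\left(r,P \right)} = -148$
$\frac{1}{m{\left(K,E \right)}} = \frac{1}{-148} = - \frac{1}{148}$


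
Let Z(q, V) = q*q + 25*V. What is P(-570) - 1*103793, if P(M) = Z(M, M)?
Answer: 206857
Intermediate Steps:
Z(q, V) = q² + 25*V
P(M) = M² + 25*M
P(-570) - 1*103793 = -570*(25 - 570) - 1*103793 = -570*(-545) - 103793 = 310650 - 103793 = 206857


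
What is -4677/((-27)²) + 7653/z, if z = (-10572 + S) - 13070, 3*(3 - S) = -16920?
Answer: -29920120/4373757 ≈ -6.8408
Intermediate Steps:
S = 5643 (S = 3 - ⅓*(-16920) = 3 + 5640 = 5643)
z = -17999 (z = (-10572 + 5643) - 13070 = -4929 - 13070 = -17999)
-4677/((-27)²) + 7653/z = -4677/((-27)²) + 7653/(-17999) = -4677/729 + 7653*(-1/17999) = -4677*1/729 - 7653/17999 = -1559/243 - 7653/17999 = -29920120/4373757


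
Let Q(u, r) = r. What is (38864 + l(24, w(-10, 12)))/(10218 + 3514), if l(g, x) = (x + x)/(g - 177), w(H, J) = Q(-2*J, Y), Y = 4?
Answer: 1486546/525249 ≈ 2.8302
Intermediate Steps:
w(H, J) = 4
l(g, x) = 2*x/(-177 + g) (l(g, x) = (2*x)/(-177 + g) = 2*x/(-177 + g))
(38864 + l(24, w(-10, 12)))/(10218 + 3514) = (38864 + 2*4/(-177 + 24))/(10218 + 3514) = (38864 + 2*4/(-153))/13732 = (38864 + 2*4*(-1/153))*(1/13732) = (38864 - 8/153)*(1/13732) = (5946184/153)*(1/13732) = 1486546/525249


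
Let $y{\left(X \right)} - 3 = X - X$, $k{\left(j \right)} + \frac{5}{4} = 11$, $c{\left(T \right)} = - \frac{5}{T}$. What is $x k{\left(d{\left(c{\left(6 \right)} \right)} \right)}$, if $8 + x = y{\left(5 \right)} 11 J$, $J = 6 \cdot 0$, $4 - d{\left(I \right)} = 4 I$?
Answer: $-78$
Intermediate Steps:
$d{\left(I \right)} = 4 - 4 I$
$k{\left(j \right)} = \frac{39}{4}$ ($k{\left(j \right)} = - \frac{5}{4} + 11 = \frac{39}{4}$)
$y{\left(X \right)} = 3$ ($y{\left(X \right)} = 3 + \left(X - X\right) = 3 + 0 = 3$)
$J = 0$
$x = -8$ ($x = -8 + 3 \cdot 11 \cdot 0 = -8 + 33 \cdot 0 = -8 + 0 = -8$)
$x k{\left(d{\left(c{\left(6 \right)} \right)} \right)} = \left(-8\right) \frac{39}{4} = -78$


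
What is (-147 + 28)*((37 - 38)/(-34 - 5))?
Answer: -119/39 ≈ -3.0513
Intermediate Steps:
(-147 + 28)*((37 - 38)/(-34 - 5)) = -(-119)/(-39) = -(-119)*(-1)/39 = -119*1/39 = -119/39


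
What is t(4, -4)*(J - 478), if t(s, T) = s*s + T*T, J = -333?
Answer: -25952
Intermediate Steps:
t(s, T) = T**2 + s**2 (t(s, T) = s**2 + T**2 = T**2 + s**2)
t(4, -4)*(J - 478) = ((-4)**2 + 4**2)*(-333 - 478) = (16 + 16)*(-811) = 32*(-811) = -25952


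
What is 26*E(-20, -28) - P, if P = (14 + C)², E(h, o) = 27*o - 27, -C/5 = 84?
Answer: -185194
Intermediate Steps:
C = -420 (C = -5*84 = -420)
E(h, o) = -27 + 27*o
P = 164836 (P = (14 - 420)² = (-406)² = 164836)
26*E(-20, -28) - P = 26*(-27 + 27*(-28)) - 1*164836 = 26*(-27 - 756) - 164836 = 26*(-783) - 164836 = -20358 - 164836 = -185194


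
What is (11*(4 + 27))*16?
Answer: 5456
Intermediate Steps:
(11*(4 + 27))*16 = (11*31)*16 = 341*16 = 5456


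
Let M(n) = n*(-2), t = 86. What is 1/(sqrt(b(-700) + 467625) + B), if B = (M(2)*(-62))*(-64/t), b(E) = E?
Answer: 341248/800364229 + 9245*sqrt(18677)/800364229 ≈ 0.0020050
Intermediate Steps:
M(n) = -2*n
B = -7936/43 (B = (-2*2*(-62))*(-64/86) = (-4*(-62))*(-64*1/86) = 248*(-32/43) = -7936/43 ≈ -184.56)
1/(sqrt(b(-700) + 467625) + B) = 1/(sqrt(-700 + 467625) - 7936/43) = 1/(sqrt(466925) - 7936/43) = 1/(5*sqrt(18677) - 7936/43) = 1/(-7936/43 + 5*sqrt(18677))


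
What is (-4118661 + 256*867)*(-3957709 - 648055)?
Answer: 17947322030676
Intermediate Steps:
(-4118661 + 256*867)*(-3957709 - 648055) = (-4118661 + 221952)*(-4605764) = -3896709*(-4605764) = 17947322030676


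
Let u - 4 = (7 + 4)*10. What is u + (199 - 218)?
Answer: 95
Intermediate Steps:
u = 114 (u = 4 + (7 + 4)*10 = 4 + 11*10 = 4 + 110 = 114)
u + (199 - 218) = 114 + (199 - 218) = 114 - 19 = 95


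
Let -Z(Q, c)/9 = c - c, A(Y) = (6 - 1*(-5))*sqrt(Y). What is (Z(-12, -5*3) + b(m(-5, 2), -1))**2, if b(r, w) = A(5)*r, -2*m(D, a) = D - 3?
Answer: 9680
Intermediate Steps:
A(Y) = 11*sqrt(Y) (A(Y) = (6 + 5)*sqrt(Y) = 11*sqrt(Y))
Z(Q, c) = 0 (Z(Q, c) = -9*(c - c) = -9*0 = 0)
m(D, a) = 3/2 - D/2 (m(D, a) = -(D - 3)/2 = -(-3 + D)/2 = 3/2 - D/2)
b(r, w) = 11*r*sqrt(5) (b(r, w) = (11*sqrt(5))*r = 11*r*sqrt(5))
(Z(-12, -5*3) + b(m(-5, 2), -1))**2 = (0 + 11*(3/2 - 1/2*(-5))*sqrt(5))**2 = (0 + 11*(3/2 + 5/2)*sqrt(5))**2 = (0 + 11*4*sqrt(5))**2 = (0 + 44*sqrt(5))**2 = (44*sqrt(5))**2 = 9680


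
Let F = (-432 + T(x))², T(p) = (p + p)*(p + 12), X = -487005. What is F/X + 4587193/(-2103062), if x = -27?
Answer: -64986662507/26261582290 ≈ -2.4746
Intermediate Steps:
T(p) = 2*p*(12 + p) (T(p) = (2*p)*(12 + p) = 2*p*(12 + p))
F = 142884 (F = (-432 + 2*(-27)*(12 - 27))² = (-432 + 2*(-27)*(-15))² = (-432 + 810)² = 378² = 142884)
F/X + 4587193/(-2103062) = 142884/(-487005) + 4587193/(-2103062) = 142884*(-1/487005) + 4587193*(-1/2103062) = -47628/162335 - 352861/161774 = -64986662507/26261582290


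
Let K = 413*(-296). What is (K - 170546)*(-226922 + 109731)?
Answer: 34312821654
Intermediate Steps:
K = -122248
(K - 170546)*(-226922 + 109731) = (-122248 - 170546)*(-226922 + 109731) = -292794*(-117191) = 34312821654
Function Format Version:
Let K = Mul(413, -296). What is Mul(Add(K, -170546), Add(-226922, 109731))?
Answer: 34312821654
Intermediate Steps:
K = -122248
Mul(Add(K, -170546), Add(-226922, 109731)) = Mul(Add(-122248, -170546), Add(-226922, 109731)) = Mul(-292794, -117191) = 34312821654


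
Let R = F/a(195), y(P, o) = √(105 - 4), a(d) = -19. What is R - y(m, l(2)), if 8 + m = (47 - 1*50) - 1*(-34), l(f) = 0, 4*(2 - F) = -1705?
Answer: -1713/76 - √101 ≈ -32.589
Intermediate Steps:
F = 1713/4 (F = 2 - ¼*(-1705) = 2 + 1705/4 = 1713/4 ≈ 428.25)
m = 23 (m = -8 + ((47 - 1*50) - 1*(-34)) = -8 + ((47 - 50) + 34) = -8 + (-3 + 34) = -8 + 31 = 23)
y(P, o) = √101
R = -1713/76 (R = (1713/4)/(-19) = (1713/4)*(-1/19) = -1713/76 ≈ -22.539)
R - y(m, l(2)) = -1713/76 - √101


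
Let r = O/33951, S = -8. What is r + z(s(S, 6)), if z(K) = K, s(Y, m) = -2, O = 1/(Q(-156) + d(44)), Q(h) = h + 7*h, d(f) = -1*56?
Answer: -88544209/44272104 ≈ -2.0000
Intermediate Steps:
d(f) = -56
Q(h) = 8*h
O = -1/1304 (O = 1/(8*(-156) - 56) = 1/(-1248 - 56) = 1/(-1304) = -1/1304 ≈ -0.00076687)
r = -1/44272104 (r = -1/1304/33951 = -1/1304*1/33951 = -1/44272104 ≈ -2.2588e-8)
r + z(s(S, 6)) = -1/44272104 - 2 = -88544209/44272104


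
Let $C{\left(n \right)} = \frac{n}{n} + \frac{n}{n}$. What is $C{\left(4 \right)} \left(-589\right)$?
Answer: $-1178$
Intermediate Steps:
$C{\left(n \right)} = 2$ ($C{\left(n \right)} = 1 + 1 = 2$)
$C{\left(4 \right)} \left(-589\right) = 2 \left(-589\right) = -1178$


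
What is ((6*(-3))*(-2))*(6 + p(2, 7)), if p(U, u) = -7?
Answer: -36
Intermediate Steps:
((6*(-3))*(-2))*(6 + p(2, 7)) = ((6*(-3))*(-2))*(6 - 7) = -18*(-2)*(-1) = 36*(-1) = -36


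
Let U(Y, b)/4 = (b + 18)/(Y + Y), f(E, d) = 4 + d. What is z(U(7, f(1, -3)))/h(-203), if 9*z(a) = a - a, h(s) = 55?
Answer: 0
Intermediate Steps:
U(Y, b) = 2*(18 + b)/Y (U(Y, b) = 4*((b + 18)/(Y + Y)) = 4*((18 + b)/((2*Y))) = 4*((18 + b)*(1/(2*Y))) = 4*((18 + b)/(2*Y)) = 2*(18 + b)/Y)
z(a) = 0 (z(a) = (a - a)/9 = (1/9)*0 = 0)
z(U(7, f(1, -3)))/h(-203) = 0/55 = 0*(1/55) = 0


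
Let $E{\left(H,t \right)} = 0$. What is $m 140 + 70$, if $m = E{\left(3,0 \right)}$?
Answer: $70$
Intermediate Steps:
$m = 0$
$m 140 + 70 = 0 \cdot 140 + 70 = 0 + 70 = 70$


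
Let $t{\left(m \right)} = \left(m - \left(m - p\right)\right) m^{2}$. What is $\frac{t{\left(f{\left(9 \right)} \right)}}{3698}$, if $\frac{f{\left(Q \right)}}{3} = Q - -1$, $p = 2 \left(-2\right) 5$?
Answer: $- \frac{9000}{1849} \approx -4.8675$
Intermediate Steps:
$p = -20$ ($p = \left(-4\right) 5 = -20$)
$f{\left(Q \right)} = 3 + 3 Q$ ($f{\left(Q \right)} = 3 \left(Q - -1\right) = 3 \left(Q + 1\right) = 3 \left(1 + Q\right) = 3 + 3 Q$)
$t{\left(m \right)} = - 20 m^{2}$ ($t{\left(m \right)} = \left(m - \left(20 + m\right)\right) m^{2} = - 20 m^{2}$)
$\frac{t{\left(f{\left(9 \right)} \right)}}{3698} = \frac{\left(-20\right) \left(3 + 3 \cdot 9\right)^{2}}{3698} = - 20 \left(3 + 27\right)^{2} \cdot \frac{1}{3698} = - 20 \cdot 30^{2} \cdot \frac{1}{3698} = \left(-20\right) 900 \cdot \frac{1}{3698} = \left(-18000\right) \frac{1}{3698} = - \frac{9000}{1849}$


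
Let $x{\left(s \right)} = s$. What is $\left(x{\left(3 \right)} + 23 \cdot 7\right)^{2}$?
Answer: $26896$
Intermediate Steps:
$\left(x{\left(3 \right)} + 23 \cdot 7\right)^{2} = \left(3 + 23 \cdot 7\right)^{2} = \left(3 + 161\right)^{2} = 164^{2} = 26896$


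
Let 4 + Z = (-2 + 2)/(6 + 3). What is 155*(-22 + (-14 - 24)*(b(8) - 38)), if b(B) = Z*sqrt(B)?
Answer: 220410 + 47120*sqrt(2) ≈ 2.8705e+5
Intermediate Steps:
Z = -4 (Z = -4 + (-2 + 2)/(6 + 3) = -4 + 0/9 = -4 + 0*(1/9) = -4 + 0 = -4)
b(B) = -4*sqrt(B)
155*(-22 + (-14 - 24)*(b(8) - 38)) = 155*(-22 + (-14 - 24)*(-8*sqrt(2) - 38)) = 155*(-22 - 38*(-8*sqrt(2) - 38)) = 155*(-22 - 38*(-38 - 8*sqrt(2))) = 155*(-22 + (1444 + 304*sqrt(2))) = 155*(1422 + 304*sqrt(2)) = 220410 + 47120*sqrt(2)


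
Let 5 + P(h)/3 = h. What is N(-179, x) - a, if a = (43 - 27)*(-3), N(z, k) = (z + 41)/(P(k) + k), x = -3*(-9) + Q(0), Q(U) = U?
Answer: 1442/31 ≈ 46.516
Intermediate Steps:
P(h) = -15 + 3*h
x = 27 (x = -3*(-9) + 0 = 27 + 0 = 27)
N(z, k) = (41 + z)/(-15 + 4*k) (N(z, k) = (z + 41)/((-15 + 3*k) + k) = (41 + z)/(-15 + 4*k))
a = -48 (a = 16*(-3) = -48)
N(-179, x) - a = (41 - 179)/(-15 + 4*27) - 1*(-48) = -138/(-15 + 108) + 48 = -138/93 + 48 = (1/93)*(-138) + 48 = -46/31 + 48 = 1442/31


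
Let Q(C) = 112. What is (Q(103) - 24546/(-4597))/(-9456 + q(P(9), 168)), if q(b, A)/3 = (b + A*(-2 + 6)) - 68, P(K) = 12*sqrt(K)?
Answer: -269705/17321496 ≈ -0.015571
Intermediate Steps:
q(b, A) = -204 + 3*b + 12*A (q(b, A) = 3*((b + A*(-2 + 6)) - 68) = 3*((b + A*4) - 68) = 3*((b + 4*A) - 68) = 3*(-68 + b + 4*A) = -204 + 3*b + 12*A)
(Q(103) - 24546/(-4597))/(-9456 + q(P(9), 168)) = (112 - 24546/(-4597))/(-9456 + (-204 + 3*(12*sqrt(9)) + 12*168)) = (112 - 24546*(-1/4597))/(-9456 + (-204 + 3*(12*3) + 2016)) = (112 + 24546/4597)/(-9456 + (-204 + 3*36 + 2016)) = 539410/(4597*(-9456 + (-204 + 108 + 2016))) = 539410/(4597*(-9456 + 1920)) = (539410/4597)/(-7536) = (539410/4597)*(-1/7536) = -269705/17321496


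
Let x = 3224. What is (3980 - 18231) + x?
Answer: -11027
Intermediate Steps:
(3980 - 18231) + x = (3980 - 18231) + 3224 = -14251 + 3224 = -11027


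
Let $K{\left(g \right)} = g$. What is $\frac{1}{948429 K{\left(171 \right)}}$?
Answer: $\frac{1}{162181359} \approx 6.1659 \cdot 10^{-9}$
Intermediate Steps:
$\frac{1}{948429 K{\left(171 \right)}} = \frac{1}{948429 \cdot 171} = \frac{1}{948429} \cdot \frac{1}{171} = \frac{1}{162181359}$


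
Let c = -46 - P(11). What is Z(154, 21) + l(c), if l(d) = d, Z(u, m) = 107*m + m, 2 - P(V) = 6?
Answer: 2226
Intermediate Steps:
P(V) = -4 (P(V) = 2 - 1*6 = 2 - 6 = -4)
Z(u, m) = 108*m
c = -42 (c = -46 - 1*(-4) = -46 + 4 = -42)
Z(154, 21) + l(c) = 108*21 - 42 = 2268 - 42 = 2226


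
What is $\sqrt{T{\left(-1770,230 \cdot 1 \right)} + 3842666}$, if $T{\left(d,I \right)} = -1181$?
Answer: $\sqrt{3841485} \approx 1960.0$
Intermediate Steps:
$\sqrt{T{\left(-1770,230 \cdot 1 \right)} + 3842666} = \sqrt{-1181 + 3842666} = \sqrt{3841485}$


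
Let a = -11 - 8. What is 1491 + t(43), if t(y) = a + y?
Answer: 1515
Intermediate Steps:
a = -19
t(y) = -19 + y
1491 + t(43) = 1491 + (-19 + 43) = 1491 + 24 = 1515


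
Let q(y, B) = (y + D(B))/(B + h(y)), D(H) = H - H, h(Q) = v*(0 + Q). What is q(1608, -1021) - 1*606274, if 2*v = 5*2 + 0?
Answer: -4255435598/7019 ≈ -6.0627e+5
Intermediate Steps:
v = 5 (v = (5*2 + 0)/2 = (10 + 0)/2 = (1/2)*10 = 5)
h(Q) = 5*Q (h(Q) = 5*(0 + Q) = 5*Q)
D(H) = 0
q(y, B) = y/(B + 5*y) (q(y, B) = (y + 0)/(B + 5*y) = y/(B + 5*y))
q(1608, -1021) - 1*606274 = 1608/(-1021 + 5*1608) - 1*606274 = 1608/(-1021 + 8040) - 606274 = 1608/7019 - 606274 = -4255435598/7019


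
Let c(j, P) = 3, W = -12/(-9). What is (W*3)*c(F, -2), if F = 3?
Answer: 12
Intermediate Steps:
W = 4/3 (W = -12*(-⅑) = 4/3 ≈ 1.3333)
(W*3)*c(F, -2) = ((4/3)*3)*3 = 4*3 = 12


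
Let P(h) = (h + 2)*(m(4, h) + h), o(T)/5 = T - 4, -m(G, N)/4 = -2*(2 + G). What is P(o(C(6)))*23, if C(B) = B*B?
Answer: 775008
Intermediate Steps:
C(B) = B²
m(G, N) = 16 + 8*G (m(G, N) = -(-8)*(2 + G) = -4*(-4 - 2*G) = 16 + 8*G)
o(T) = -20 + 5*T (o(T) = 5*(T - 4) = 5*(-4 + T) = -20 + 5*T)
P(h) = (2 + h)*(48 + h) (P(h) = (h + 2)*((16 + 8*4) + h) = (2 + h)*((16 + 32) + h) = (2 + h)*(48 + h))
P(o(C(6)))*23 = (96 + (-20 + 5*6²)² + 50*(-20 + 5*6²))*23 = (96 + (-20 + 5*36)² + 50*(-20 + 5*36))*23 = (96 + (-20 + 180)² + 50*(-20 + 180))*23 = (96 + 160² + 50*160)*23 = (96 + 25600 + 8000)*23 = 33696*23 = 775008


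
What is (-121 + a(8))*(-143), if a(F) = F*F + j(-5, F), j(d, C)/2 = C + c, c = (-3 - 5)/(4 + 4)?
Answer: 6149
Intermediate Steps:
c = -1 (c = -8/8 = -8*⅛ = -1)
j(d, C) = -2 + 2*C (j(d, C) = 2*(C - 1) = 2*(-1 + C) = -2 + 2*C)
a(F) = -2 + F² + 2*F (a(F) = F*F + (-2 + 2*F) = F² + (-2 + 2*F) = -2 + F² + 2*F)
(-121 + a(8))*(-143) = (-121 + (-2 + 8² + 2*8))*(-143) = (-121 + (-2 + 64 + 16))*(-143) = (-121 + 78)*(-143) = -43*(-143) = 6149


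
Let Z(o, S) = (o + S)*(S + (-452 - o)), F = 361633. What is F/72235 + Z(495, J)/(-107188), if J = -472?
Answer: 41120251699/7742725180 ≈ 5.3108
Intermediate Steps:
Z(o, S) = (S + o)*(-452 + S - o)
F/72235 + Z(495, J)/(-107188) = 361633/72235 + ((-472)² - 1*495² - 452*(-472) - 452*495)/(-107188) = 361633*(1/72235) + (222784 - 1*245025 + 213344 - 223740)*(-1/107188) = 361633/72235 + (222784 - 245025 + 213344 - 223740)*(-1/107188) = 361633/72235 - 32637*(-1/107188) = 361633/72235 + 32637/107188 = 41120251699/7742725180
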